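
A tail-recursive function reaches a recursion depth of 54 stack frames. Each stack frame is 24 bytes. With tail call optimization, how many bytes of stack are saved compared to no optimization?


Without TCO: 54 * 24 = 1296 bytes
With TCO: reuse 1 frame = 24 bytes
Savings = 1296 - 24 = 1272

1272


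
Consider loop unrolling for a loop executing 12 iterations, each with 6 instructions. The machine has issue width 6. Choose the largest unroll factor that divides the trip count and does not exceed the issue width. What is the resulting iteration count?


Largest divisor of 12 <= 6 is 6
New iterations = 12 / 6 = 2

2


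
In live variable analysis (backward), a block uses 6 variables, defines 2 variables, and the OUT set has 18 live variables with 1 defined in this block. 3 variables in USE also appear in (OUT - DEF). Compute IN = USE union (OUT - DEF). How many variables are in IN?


OUT - DEF: 18 - 1 = 17
|IN| = |USE| + |OUT - DEF| - |USE ∩ (OUT - DEF)| = 6 + 17 - 3 = 20

20


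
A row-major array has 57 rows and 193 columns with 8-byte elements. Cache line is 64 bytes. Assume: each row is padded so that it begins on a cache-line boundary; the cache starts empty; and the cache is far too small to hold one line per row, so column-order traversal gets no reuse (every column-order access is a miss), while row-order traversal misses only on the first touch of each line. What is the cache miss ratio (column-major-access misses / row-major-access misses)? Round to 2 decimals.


Each row occupies 193 * 8 = 1544 bytes and starts on a line boundary, so it spans ceil(1544 / 64) = 25 cache lines.
Row-major traversal misses (one per line touched): 57 * ceil(193 * 8 / 64) = 1425
Column-major traversal misses (no reuse, every access misses): 57 * 193 = 11001
Ratio = 11001 / 1425 = 7.72

7.72


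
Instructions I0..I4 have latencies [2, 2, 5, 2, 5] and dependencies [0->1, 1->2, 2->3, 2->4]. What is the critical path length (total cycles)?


Compute longest path through dependency graph: dist(Ik) = max over predecessors of dist + latency(Ik).
dist(I0) = latency 2 = 2
dist(I1) = dist(I0) + 2 = 2 + 2 = 4
dist(I2) = dist(I1) + 5 = 4 + 5 = 9
dist(I3) = dist(I2) + 2 = 9 + 2 = 11
dist(I4) = dist(I2) + 5 = 9 + 5 = 14
Critical path = max dist = 14

14


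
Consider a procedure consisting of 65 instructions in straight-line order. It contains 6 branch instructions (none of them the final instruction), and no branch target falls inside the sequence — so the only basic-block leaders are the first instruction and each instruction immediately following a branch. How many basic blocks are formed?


With no in-sequence branch targets, the leaders are the first instruction plus the instruction after each branch.
Number of basic blocks = branches + 1
= 6 + 1 = 7

7


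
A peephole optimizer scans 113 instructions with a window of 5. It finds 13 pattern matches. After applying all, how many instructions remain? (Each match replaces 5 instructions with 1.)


Each match removes 4 instructions.
Total removed = 13 * 4 = 52
Remaining = 113 - 52 = 61

61


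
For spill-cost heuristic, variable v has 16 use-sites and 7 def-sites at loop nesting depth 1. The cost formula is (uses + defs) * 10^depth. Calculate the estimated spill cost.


uses + defs = 16 + 7 = 23
10^1 = 10
Spill cost = 23 * 10 = 230

230


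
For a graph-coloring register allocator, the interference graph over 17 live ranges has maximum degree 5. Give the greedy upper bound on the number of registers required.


Greedy coloring never needs more than (max_degree + 1) colors: when coloring a vertex, at most max_degree neighbors are already colored.
Upper bound = 5 + 1 = 6

6


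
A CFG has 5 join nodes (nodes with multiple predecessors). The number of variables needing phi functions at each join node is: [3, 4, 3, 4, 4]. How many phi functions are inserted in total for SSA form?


Total phi functions = sum of phi functions at each join node
= 3 + 4 + 3 + 4 + 4 = 18

18


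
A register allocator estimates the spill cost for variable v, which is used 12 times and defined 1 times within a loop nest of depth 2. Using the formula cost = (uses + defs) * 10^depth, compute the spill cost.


uses + defs = 12 + 1 = 13
10^2 = 100
Spill cost = 13 * 100 = 1300

1300


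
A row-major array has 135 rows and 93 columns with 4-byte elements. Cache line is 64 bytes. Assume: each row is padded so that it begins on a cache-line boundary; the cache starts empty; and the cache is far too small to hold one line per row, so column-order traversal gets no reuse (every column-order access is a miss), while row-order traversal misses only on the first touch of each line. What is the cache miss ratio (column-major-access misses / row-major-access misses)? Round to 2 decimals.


Each row occupies 93 * 4 = 372 bytes and starts on a line boundary, so it spans ceil(372 / 64) = 6 cache lines.
Row-major traversal misses (one per line touched): 135 * ceil(93 * 4 / 64) = 810
Column-major traversal misses (no reuse, every access misses): 135 * 93 = 12555
Ratio = 12555 / 810 = 15.5

15.5


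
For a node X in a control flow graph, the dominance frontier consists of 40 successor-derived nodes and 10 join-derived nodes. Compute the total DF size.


DF(X) = direct successor contributions + join point contributions
= 40 + 10 = 50

50


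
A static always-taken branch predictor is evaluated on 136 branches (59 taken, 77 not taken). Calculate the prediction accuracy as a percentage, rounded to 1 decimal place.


Predictor: always-taken
Correct predictions = 59
Accuracy = 59 / 136 * 100 = 43.4%

43.4


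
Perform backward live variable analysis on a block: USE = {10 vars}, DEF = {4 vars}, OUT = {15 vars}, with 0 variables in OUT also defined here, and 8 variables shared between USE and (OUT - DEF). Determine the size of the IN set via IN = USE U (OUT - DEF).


OUT - DEF: 15 - 0 = 15
|IN| = |USE| + |OUT - DEF| - |USE ∩ (OUT - DEF)| = 10 + 15 - 8 = 17

17


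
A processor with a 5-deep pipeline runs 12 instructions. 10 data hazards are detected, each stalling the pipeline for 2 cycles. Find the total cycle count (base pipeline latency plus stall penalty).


Base cycles = 5 + 12 - 1 = 16
Total stalls = 10 * 2 = 20
Total = 16 + 20 = 36

36


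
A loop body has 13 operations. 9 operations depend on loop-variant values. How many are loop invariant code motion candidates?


Invariant candidates = total - loop-dependent
= 13 - 9 = 4

4


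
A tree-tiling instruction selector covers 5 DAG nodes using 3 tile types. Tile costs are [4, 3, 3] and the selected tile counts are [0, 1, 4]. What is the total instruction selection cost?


Total cost = sum(count_i * cost_i)
= 0*4 + 1*3 + 4*3
= 15

15


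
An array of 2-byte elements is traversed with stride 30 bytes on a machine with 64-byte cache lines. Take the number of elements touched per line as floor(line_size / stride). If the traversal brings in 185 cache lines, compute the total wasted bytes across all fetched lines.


Elements per line = floor(64 / 30) = 2
Bytes used per line = 2 * 2 = 4
Wasted per line = 64 - 4 = 60
Total wasted = 60 * 185 = 11100

11100


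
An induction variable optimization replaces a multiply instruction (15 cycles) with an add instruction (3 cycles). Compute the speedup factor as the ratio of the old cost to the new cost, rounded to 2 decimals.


Ratio = mult_cost / add_cost = 15 / 3 = 5.0

5.0


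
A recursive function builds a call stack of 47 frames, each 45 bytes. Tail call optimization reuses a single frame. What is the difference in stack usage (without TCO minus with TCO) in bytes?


Without TCO: 47 * 45 = 2115 bytes
With TCO: reuse 1 frame = 45 bytes
Savings = 2115 - 45 = 2070

2070


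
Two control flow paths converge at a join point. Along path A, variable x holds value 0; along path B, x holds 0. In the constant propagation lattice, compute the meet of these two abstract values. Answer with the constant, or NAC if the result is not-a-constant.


Meet operation: if both paths give the same constant, result is that constant; if they differ, result is NAC (not-a-constant).
Path A: 0, Path B: 0 -> equal
Result: constant -> 0

0


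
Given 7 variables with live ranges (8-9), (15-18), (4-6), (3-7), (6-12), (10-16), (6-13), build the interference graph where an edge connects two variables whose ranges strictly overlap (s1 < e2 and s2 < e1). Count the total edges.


Check all pairs for overlapping intervals.
Two intervals (s1,e1) and (s2,e2) overlap if s1 < e2 and s2 < e1.
v0 (8-9) vs v1..v6: overlaps v4, v6 -> 2
v1 (15-18) vs v2..v6: overlaps v5 -> 1
v2 (4-6) vs v3..v6: overlaps v3 -> 1
v3 (3-7) vs v4..v6: overlaps v4, v6 -> 2
v4 (6-12) vs v5..v6: overlaps v5, v6 -> 2
v5 (10-16) vs v6: overlaps v6 -> 1
Total overlapping pairs = 2 + 1 + 1 + 2 + 2 + 1 = 9

9


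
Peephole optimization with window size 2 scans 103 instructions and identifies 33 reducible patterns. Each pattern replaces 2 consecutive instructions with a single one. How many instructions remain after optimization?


Each match removes 1 instructions.
Total removed = 33 * 1 = 33
Remaining = 103 - 33 = 70

70


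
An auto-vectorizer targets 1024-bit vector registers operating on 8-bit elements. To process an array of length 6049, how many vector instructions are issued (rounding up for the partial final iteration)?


Width = 1024 / 8 = 128 elements per vector op
Iterations = ceil(6049 / 128) = 48

48


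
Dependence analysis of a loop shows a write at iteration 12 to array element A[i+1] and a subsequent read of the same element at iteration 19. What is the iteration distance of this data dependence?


Distance = read iteration - write iteration
= 19 - 12 = 7

7


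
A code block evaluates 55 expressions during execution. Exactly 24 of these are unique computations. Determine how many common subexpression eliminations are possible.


CSE count = total expressions - unique expressions
= 55 - 24 = 31

31


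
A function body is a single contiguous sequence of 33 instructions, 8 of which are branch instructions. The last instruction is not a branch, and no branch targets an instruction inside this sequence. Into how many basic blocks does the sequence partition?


With no in-sequence branch targets, the leaders are the first instruction plus the instruction after each branch.
Number of basic blocks = branches + 1
= 8 + 1 = 9

9


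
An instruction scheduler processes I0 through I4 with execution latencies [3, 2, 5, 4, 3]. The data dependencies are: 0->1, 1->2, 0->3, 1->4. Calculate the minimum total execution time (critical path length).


Compute longest path through dependency graph: dist(Ik) = max over predecessors of dist + latency(Ik).
dist(I0) = latency 3 = 3
dist(I1) = dist(I0) + 2 = 3 + 2 = 5
dist(I2) = dist(I1) + 5 = 5 + 5 = 10
dist(I3) = dist(I0) + 4 = 3 + 4 = 7
dist(I4) = dist(I1) + 3 = 5 + 3 = 8
Critical path = max dist = 10

10


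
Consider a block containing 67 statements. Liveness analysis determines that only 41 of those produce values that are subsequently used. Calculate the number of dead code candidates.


Dead code = total statements - live definitions
= 67 - 41 = 26

26


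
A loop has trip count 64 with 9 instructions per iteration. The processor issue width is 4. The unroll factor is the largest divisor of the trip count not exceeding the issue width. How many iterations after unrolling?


Largest divisor of 64 <= 4 is 4
New iterations = 64 / 4 = 16

16


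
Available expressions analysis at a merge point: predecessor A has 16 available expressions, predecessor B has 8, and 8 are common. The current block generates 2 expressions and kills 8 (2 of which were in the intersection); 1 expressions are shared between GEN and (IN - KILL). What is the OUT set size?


IN = intersection of predecessors = 8
IN - KILL = 8 - 2 = 6
|OUT| = |GEN| + |IN - KILL| - |GEN ∩ (IN - KILL)| = 2 + 6 - 1 = 7

7


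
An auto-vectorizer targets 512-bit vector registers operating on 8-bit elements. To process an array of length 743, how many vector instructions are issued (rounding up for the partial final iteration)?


Width = 512 / 8 = 64 elements per vector op
Iterations = ceil(743 / 64) = 12

12


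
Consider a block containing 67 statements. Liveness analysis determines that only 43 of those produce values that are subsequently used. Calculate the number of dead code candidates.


Dead code = total statements - live definitions
= 67 - 43 = 24

24


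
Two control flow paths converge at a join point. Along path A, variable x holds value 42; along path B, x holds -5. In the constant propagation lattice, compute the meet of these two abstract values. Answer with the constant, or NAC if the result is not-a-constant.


Meet operation: if both paths give the same constant, result is that constant; if they differ, result is NAC (not-a-constant).
Path A: 42, Path B: -5 -> differ
Result: not-a-constant -> NAC

NAC


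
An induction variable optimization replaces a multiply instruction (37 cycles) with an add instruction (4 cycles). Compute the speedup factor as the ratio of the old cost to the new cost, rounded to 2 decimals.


Ratio = mult_cost / add_cost = 37 / 4 = 9.25

9.25


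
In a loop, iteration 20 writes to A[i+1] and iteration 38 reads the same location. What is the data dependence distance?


Distance = read iteration - write iteration
= 38 - 20 = 18

18


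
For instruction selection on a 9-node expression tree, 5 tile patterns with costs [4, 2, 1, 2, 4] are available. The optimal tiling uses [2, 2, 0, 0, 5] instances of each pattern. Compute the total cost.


Total cost = sum(count_i * cost_i)
= 2*4 + 2*2 + 0*1 + 0*2 + 5*4
= 32

32


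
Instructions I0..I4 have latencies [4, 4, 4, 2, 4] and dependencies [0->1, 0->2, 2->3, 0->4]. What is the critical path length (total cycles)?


Compute longest path through dependency graph: dist(Ik) = max over predecessors of dist + latency(Ik).
dist(I0) = latency 4 = 4
dist(I1) = dist(I0) + 4 = 4 + 4 = 8
dist(I2) = dist(I0) + 4 = 4 + 4 = 8
dist(I3) = dist(I2) + 2 = 8 + 2 = 10
dist(I4) = dist(I0) + 4 = 4 + 4 = 8
Critical path = max dist = 10

10


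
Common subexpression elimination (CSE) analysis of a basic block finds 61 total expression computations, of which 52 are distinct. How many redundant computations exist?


CSE count = total expressions - unique expressions
= 61 - 52 = 9

9


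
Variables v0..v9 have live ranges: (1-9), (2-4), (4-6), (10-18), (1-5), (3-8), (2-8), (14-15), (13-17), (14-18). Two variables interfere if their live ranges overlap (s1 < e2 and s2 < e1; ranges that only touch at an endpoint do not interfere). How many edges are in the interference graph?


Check all pairs for overlapping intervals.
Two intervals (s1,e1) and (s2,e2) overlap if s1 < e2 and s2 < e1.
v0 (1-9) vs v1..v9: overlaps v1, v2, v4, v5, v6 -> 5
v1 (2-4) vs v2..v9: overlaps v4, v5, v6 -> 3
v2 (4-6) vs v3..v9: overlaps v4, v5, v6 -> 3
v3 (10-18) vs v4..v9: overlaps v7, v8, v9 -> 3
v4 (1-5) vs v5..v9: overlaps v5, v6 -> 2
v5 (3-8) vs v6..v9: overlaps v6 -> 1
v6 (2-8) vs v7..v9: overlaps none -> 0
v7 (14-15) vs v8..v9: overlaps v8, v9 -> 2
v8 (13-17) vs v9: overlaps v9 -> 1
Total overlapping pairs = 5 + 3 + 3 + 3 + 2 + 1 + 0 + 2 + 1 = 20

20


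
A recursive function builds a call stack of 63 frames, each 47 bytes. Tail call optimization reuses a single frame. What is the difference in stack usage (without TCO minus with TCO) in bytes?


Without TCO: 63 * 47 = 2961 bytes
With TCO: reuse 1 frame = 47 bytes
Savings = 2961 - 47 = 2914

2914


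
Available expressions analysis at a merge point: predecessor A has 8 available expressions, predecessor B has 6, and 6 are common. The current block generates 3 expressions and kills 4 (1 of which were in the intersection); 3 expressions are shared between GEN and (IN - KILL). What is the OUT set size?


IN = intersection of predecessors = 6
IN - KILL = 6 - 1 = 5
|OUT| = |GEN| + |IN - KILL| - |GEN ∩ (IN - KILL)| = 3 + 5 - 3 = 5

5


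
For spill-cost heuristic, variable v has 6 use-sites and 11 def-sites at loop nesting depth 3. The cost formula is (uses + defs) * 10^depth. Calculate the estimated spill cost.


uses + defs = 6 + 11 = 17
10^3 = 1000
Spill cost = 17 * 1000 = 17000

17000


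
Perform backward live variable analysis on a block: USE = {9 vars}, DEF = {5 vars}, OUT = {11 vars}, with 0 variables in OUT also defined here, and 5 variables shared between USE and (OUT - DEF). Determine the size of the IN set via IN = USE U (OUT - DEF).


OUT - DEF: 11 - 0 = 11
|IN| = |USE| + |OUT - DEF| - |USE ∩ (OUT - DEF)| = 9 + 11 - 5 = 15

15


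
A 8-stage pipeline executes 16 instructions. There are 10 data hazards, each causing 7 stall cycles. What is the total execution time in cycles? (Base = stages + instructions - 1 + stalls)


Base cycles = 8 + 16 - 1 = 23
Total stalls = 10 * 7 = 70
Total = 23 + 70 = 93

93


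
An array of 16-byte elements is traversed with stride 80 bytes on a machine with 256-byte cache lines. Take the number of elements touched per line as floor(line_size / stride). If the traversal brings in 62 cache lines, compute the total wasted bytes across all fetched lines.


Elements per line = floor(256 / 80) = 3
Bytes used per line = 3 * 16 = 48
Wasted per line = 256 - 48 = 208
Total wasted = 208 * 62 = 12896

12896


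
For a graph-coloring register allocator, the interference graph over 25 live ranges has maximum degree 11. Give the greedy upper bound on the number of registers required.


Greedy coloring never needs more than (max_degree + 1) colors: when coloring a vertex, at most max_degree neighbors are already colored.
Upper bound = 11 + 1 = 12

12


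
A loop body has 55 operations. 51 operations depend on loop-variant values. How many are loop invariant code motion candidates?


Invariant candidates = total - loop-dependent
= 55 - 51 = 4

4


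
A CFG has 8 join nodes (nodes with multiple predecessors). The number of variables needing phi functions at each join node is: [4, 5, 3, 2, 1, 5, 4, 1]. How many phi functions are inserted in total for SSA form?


Total phi functions = sum of phi functions at each join node
= 4 + 5 + 3 + 2 + 1 + 5 + 4 + 1 = 25

25


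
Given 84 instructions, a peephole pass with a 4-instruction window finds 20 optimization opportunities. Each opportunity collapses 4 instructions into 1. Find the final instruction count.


Each match removes 3 instructions.
Total removed = 20 * 3 = 60
Remaining = 84 - 60 = 24

24


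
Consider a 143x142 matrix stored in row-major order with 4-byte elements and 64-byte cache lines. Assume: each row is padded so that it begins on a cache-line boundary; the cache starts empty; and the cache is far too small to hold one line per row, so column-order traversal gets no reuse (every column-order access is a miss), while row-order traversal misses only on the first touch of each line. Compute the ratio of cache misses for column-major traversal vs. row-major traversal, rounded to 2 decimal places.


Each row occupies 142 * 4 = 568 bytes and starts on a line boundary, so it spans ceil(568 / 64) = 9 cache lines.
Row-major traversal misses (one per line touched): 143 * ceil(142 * 4 / 64) = 1287
Column-major traversal misses (no reuse, every access misses): 143 * 142 = 20306
Ratio = 20306 / 1287 = 15.78

15.78


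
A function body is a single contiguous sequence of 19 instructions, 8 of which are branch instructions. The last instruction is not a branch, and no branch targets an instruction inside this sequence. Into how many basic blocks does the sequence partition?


With no in-sequence branch targets, the leaders are the first instruction plus the instruction after each branch.
Number of basic blocks = branches + 1
= 8 + 1 = 9

9


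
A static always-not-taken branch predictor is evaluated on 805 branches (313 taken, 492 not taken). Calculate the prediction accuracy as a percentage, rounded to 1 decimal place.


Predictor: always-not-taken
Correct predictions = 492
Accuracy = 492 / 805 * 100 = 61.1%

61.1


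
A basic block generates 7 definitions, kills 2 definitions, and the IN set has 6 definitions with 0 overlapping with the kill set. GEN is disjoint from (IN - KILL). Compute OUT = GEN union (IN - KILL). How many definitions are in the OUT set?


IN - KILL: 6 - 0 = 6 surviving definitions
OUT = GEN + surviving = 7 + 6 = 13

13


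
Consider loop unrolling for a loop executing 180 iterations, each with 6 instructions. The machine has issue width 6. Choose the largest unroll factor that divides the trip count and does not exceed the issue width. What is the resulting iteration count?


Largest divisor of 180 <= 6 is 6
New iterations = 180 / 6 = 30

30


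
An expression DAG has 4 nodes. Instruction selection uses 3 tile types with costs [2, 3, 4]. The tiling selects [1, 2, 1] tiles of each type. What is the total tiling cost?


Total cost = sum(count_i * cost_i)
= 1*2 + 2*3 + 1*4
= 12

12


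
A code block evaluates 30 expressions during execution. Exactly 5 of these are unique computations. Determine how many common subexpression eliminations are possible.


CSE count = total expressions - unique expressions
= 30 - 5 = 25

25


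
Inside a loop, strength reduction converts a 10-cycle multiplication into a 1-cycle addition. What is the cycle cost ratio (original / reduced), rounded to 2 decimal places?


Ratio = mult_cost / add_cost = 10 / 1 = 10.0

10.0


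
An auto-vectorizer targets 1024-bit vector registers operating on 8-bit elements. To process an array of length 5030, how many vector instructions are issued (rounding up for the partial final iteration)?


Width = 1024 / 8 = 128 elements per vector op
Iterations = ceil(5030 / 128) = 40

40


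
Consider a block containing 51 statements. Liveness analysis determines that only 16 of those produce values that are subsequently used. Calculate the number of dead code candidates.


Dead code = total statements - live definitions
= 51 - 16 = 35

35


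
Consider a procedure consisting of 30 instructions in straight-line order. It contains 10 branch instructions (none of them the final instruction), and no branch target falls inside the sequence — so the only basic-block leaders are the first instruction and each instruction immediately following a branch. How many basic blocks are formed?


With no in-sequence branch targets, the leaders are the first instruction plus the instruction after each branch.
Number of basic blocks = branches + 1
= 10 + 1 = 11

11


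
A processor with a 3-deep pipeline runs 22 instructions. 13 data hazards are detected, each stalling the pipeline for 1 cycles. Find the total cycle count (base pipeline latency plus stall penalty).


Base cycles = 3 + 22 - 1 = 24
Total stalls = 13 * 1 = 13
Total = 24 + 13 = 37

37


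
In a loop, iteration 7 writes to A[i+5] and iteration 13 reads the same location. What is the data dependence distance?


Distance = read iteration - write iteration
= 13 - 7 = 6

6


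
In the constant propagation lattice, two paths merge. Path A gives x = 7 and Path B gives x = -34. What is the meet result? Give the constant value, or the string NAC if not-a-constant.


Meet operation: if both paths give the same constant, result is that constant; if they differ, result is NAC (not-a-constant).
Path A: 7, Path B: -34 -> differ
Result: not-a-constant -> NAC

NAC


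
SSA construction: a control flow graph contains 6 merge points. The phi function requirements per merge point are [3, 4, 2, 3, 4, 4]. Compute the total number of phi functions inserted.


Total phi functions = sum of phi functions at each join node
= 3 + 4 + 2 + 3 + 4 + 4 = 20

20


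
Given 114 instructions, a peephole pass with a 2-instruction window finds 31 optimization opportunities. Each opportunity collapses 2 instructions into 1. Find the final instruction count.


Each match removes 1 instructions.
Total removed = 31 * 1 = 31
Remaining = 114 - 31 = 83

83


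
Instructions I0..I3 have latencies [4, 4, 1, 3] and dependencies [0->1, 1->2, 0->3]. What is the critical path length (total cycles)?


Compute longest path through dependency graph: dist(Ik) = max over predecessors of dist + latency(Ik).
dist(I0) = latency 4 = 4
dist(I1) = dist(I0) + 4 = 4 + 4 = 8
dist(I2) = dist(I1) + 1 = 8 + 1 = 9
dist(I3) = dist(I0) + 3 = 4 + 3 = 7
Critical path = max dist = 9

9


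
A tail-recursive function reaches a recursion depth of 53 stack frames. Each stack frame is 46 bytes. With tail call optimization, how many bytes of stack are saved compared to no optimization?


Without TCO: 53 * 46 = 2438 bytes
With TCO: reuse 1 frame = 46 bytes
Savings = 2438 - 46 = 2392

2392


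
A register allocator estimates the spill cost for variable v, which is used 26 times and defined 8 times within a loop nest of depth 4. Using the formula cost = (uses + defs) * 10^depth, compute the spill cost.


uses + defs = 26 + 8 = 34
10^4 = 10000
Spill cost = 34 * 10000 = 340000

340000


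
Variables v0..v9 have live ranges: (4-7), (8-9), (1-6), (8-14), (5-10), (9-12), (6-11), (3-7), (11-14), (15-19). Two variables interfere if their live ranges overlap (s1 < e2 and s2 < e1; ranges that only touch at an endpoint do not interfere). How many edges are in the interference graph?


Check all pairs for overlapping intervals.
Two intervals (s1,e1) and (s2,e2) overlap if s1 < e2 and s2 < e1.
v0 (4-7) vs v1..v9: overlaps v2, v4, v6, v7 -> 4
v1 (8-9) vs v2..v9: overlaps v3, v4, v6 -> 3
v2 (1-6) vs v3..v9: overlaps v4, v7 -> 2
v3 (8-14) vs v4..v9: overlaps v4, v5, v6, v8 -> 4
v4 (5-10) vs v5..v9: overlaps v5, v6, v7 -> 3
v5 (9-12) vs v6..v9: overlaps v6, v8 -> 2
v6 (6-11) vs v7..v9: overlaps v7 -> 1
v7 (3-7) vs v8..v9: overlaps none -> 0
v8 (11-14) vs v9: overlaps none -> 0
Total overlapping pairs = 4 + 3 + 2 + 4 + 3 + 2 + 1 + 0 + 0 = 19

19


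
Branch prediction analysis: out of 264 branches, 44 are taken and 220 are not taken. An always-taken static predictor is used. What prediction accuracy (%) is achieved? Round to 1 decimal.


Predictor: always-taken
Correct predictions = 44
Accuracy = 44 / 264 * 100 = 16.7%

16.7


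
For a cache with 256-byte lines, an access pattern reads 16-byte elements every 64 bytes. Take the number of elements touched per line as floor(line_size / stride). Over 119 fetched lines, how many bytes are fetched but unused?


Elements per line = floor(256 / 64) = 4
Bytes used per line = 4 * 16 = 64
Wasted per line = 256 - 64 = 192
Total wasted = 192 * 119 = 22848

22848


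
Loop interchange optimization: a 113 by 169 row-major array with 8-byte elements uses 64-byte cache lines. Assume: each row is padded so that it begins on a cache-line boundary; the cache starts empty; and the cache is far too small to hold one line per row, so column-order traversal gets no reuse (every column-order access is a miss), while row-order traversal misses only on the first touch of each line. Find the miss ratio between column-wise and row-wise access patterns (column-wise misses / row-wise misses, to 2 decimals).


Each row occupies 169 * 8 = 1352 bytes and starts on a line boundary, so it spans ceil(1352 / 64) = 22 cache lines.
Row-major traversal misses (one per line touched): 113 * ceil(169 * 8 / 64) = 2486
Column-major traversal misses (no reuse, every access misses): 113 * 169 = 19097
Ratio = 19097 / 2486 = 7.68

7.68


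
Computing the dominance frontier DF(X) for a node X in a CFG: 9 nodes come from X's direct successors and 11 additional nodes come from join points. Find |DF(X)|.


DF(X) = direct successor contributions + join point contributions
= 9 + 11 = 20

20


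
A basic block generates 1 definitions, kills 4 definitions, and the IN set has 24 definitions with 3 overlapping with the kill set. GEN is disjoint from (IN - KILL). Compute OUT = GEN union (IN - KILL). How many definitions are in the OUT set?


IN - KILL: 24 - 3 = 21 surviving definitions
OUT = GEN + surviving = 1 + 21 = 22

22


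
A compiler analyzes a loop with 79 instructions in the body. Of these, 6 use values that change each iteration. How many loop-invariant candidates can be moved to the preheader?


Invariant candidates = total - loop-dependent
= 79 - 6 = 73

73


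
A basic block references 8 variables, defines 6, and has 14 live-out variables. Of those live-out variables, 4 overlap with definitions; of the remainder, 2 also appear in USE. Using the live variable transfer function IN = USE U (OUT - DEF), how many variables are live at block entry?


OUT - DEF: 14 - 4 = 10
|IN| = |USE| + |OUT - DEF| - |USE ∩ (OUT - DEF)| = 8 + 10 - 2 = 16

16


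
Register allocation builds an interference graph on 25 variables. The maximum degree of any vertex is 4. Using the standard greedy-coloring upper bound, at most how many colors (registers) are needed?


Greedy coloring never needs more than (max_degree + 1) colors: when coloring a vertex, at most max_degree neighbors are already colored.
Upper bound = 4 + 1 = 5

5


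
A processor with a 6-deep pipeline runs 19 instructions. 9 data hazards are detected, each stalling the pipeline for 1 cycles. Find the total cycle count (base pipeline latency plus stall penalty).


Base cycles = 6 + 19 - 1 = 24
Total stalls = 9 * 1 = 9
Total = 24 + 9 = 33

33


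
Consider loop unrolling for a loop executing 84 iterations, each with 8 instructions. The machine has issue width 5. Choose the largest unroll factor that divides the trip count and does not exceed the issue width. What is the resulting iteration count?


Largest divisor of 84 <= 5 is 4
New iterations = 84 / 4 = 21

21


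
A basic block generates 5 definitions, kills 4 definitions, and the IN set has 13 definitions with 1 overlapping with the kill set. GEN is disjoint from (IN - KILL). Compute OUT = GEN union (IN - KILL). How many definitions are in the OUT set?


IN - KILL: 13 - 1 = 12 surviving definitions
OUT = GEN + surviving = 5 + 12 = 17

17


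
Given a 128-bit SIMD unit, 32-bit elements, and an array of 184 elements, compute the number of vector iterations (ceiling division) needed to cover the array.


Width = 128 / 32 = 4 elements per vector op
Iterations = ceil(184 / 4) = 46

46


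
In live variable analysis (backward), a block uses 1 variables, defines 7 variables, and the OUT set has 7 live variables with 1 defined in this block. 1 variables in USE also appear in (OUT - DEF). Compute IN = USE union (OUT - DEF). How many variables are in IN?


OUT - DEF: 7 - 1 = 6
|IN| = |USE| + |OUT - DEF| - |USE ∩ (OUT - DEF)| = 1 + 6 - 1 = 6

6


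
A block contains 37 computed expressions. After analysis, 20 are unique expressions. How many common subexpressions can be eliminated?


CSE count = total expressions - unique expressions
= 37 - 20 = 17

17


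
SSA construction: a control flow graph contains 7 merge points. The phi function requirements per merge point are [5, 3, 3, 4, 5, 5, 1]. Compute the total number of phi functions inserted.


Total phi functions = sum of phi functions at each join node
= 5 + 3 + 3 + 4 + 5 + 5 + 1 = 26

26


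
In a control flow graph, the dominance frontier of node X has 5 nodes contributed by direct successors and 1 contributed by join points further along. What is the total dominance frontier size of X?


DF(X) = direct successor contributions + join point contributions
= 5 + 1 = 6

6


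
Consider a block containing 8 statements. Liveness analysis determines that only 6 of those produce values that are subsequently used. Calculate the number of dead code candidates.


Dead code = total statements - live definitions
= 8 - 6 = 2

2


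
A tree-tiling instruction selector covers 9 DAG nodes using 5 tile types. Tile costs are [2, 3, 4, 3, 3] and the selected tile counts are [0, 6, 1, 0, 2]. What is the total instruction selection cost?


Total cost = sum(count_i * cost_i)
= 0*2 + 6*3 + 1*4 + 0*3 + 2*3
= 28

28


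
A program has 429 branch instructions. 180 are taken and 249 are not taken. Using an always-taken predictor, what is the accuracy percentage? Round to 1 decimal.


Predictor: always-taken
Correct predictions = 180
Accuracy = 180 / 429 * 100 = 42.0%

42.0


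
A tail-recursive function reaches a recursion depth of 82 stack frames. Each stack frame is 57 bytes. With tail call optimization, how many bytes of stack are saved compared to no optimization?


Without TCO: 82 * 57 = 4674 bytes
With TCO: reuse 1 frame = 57 bytes
Savings = 4674 - 57 = 4617

4617


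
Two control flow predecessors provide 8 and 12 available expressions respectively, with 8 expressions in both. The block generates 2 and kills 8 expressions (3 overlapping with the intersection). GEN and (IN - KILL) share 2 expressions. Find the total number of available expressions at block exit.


IN = intersection of predecessors = 8
IN - KILL = 8 - 3 = 5
|OUT| = |GEN| + |IN - KILL| - |GEN ∩ (IN - KILL)| = 2 + 5 - 2 = 5

5


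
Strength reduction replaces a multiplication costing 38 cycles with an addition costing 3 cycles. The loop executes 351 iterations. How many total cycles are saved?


Per-iteration saving = 38 - 3 = 35
Total saved = 351 * 35 = 12285

12285


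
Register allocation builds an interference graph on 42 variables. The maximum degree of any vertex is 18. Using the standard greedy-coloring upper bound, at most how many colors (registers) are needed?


Greedy coloring never needs more than (max_degree + 1) colors: when coloring a vertex, at most max_degree neighbors are already colored.
Upper bound = 18 + 1 = 19

19


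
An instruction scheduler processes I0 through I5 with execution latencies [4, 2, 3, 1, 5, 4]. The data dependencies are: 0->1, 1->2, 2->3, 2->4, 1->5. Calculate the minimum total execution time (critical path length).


Compute longest path through dependency graph: dist(Ik) = max over predecessors of dist + latency(Ik).
dist(I0) = latency 4 = 4
dist(I1) = dist(I0) + 2 = 4 + 2 = 6
dist(I2) = dist(I1) + 3 = 6 + 3 = 9
dist(I3) = dist(I2) + 1 = 9 + 1 = 10
dist(I4) = dist(I2) + 5 = 9 + 5 = 14
dist(I5) = dist(I1) + 4 = 6 + 4 = 10
Critical path = max dist = 14

14


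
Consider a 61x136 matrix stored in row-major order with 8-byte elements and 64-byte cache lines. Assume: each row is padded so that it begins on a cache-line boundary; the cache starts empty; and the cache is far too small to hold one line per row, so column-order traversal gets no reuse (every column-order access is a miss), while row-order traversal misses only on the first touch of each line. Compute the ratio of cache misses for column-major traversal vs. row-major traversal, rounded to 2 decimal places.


Each row occupies 136 * 8 = 1088 bytes and starts on a line boundary, so it spans ceil(1088 / 64) = 17 cache lines.
Row-major traversal misses (one per line touched): 61 * ceil(136 * 8 / 64) = 1037
Column-major traversal misses (no reuse, every access misses): 61 * 136 = 8296
Ratio = 8296 / 1037 = 8.0

8.0


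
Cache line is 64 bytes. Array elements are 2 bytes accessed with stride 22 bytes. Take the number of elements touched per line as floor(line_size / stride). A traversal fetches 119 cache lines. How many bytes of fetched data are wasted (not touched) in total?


Elements per line = floor(64 / 22) = 2
Bytes used per line = 2 * 2 = 4
Wasted per line = 64 - 4 = 60
Total wasted = 60 * 119 = 7140

7140


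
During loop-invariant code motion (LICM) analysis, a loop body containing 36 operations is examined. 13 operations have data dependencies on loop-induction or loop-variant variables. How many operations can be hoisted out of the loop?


Invariant candidates = total - loop-dependent
= 36 - 13 = 23

23


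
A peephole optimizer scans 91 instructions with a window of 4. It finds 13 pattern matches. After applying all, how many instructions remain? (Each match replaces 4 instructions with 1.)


Each match removes 3 instructions.
Total removed = 13 * 3 = 39
Remaining = 91 - 39 = 52

52


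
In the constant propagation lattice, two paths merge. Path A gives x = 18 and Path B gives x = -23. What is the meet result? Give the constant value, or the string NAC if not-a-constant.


Meet operation: if both paths give the same constant, result is that constant; if they differ, result is NAC (not-a-constant).
Path A: 18, Path B: -23 -> differ
Result: not-a-constant -> NAC

NAC


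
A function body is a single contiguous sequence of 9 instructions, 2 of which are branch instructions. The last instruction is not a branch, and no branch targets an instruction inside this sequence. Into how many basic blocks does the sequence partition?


With no in-sequence branch targets, the leaders are the first instruction plus the instruction after each branch.
Number of basic blocks = branches + 1
= 2 + 1 = 3

3


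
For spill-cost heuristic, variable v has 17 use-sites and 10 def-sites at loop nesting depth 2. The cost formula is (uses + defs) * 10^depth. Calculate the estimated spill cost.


uses + defs = 17 + 10 = 27
10^2 = 100
Spill cost = 27 * 100 = 2700

2700


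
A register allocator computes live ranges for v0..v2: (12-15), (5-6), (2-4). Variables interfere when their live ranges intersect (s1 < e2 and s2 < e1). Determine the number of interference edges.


Check all pairs for overlapping intervals.
Two intervals (s1,e1) and (s2,e2) overlap if s1 < e2 and s2 < e1.
v0 (12-15) vs v1..v2: overlaps none -> 0
v1 (5-6) vs v2: overlaps none -> 0
Total overlapping pairs = 0 + 0 = 0

0


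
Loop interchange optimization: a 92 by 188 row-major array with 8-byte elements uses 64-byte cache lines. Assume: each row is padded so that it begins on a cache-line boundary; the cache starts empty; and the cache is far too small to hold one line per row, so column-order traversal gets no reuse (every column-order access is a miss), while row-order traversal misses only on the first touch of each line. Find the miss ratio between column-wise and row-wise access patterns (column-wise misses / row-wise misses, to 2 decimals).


Each row occupies 188 * 8 = 1504 bytes and starts on a line boundary, so it spans ceil(1504 / 64) = 24 cache lines.
Row-major traversal misses (one per line touched): 92 * ceil(188 * 8 / 64) = 2208
Column-major traversal misses (no reuse, every access misses): 92 * 188 = 17296
Ratio = 17296 / 2208 = 7.83

7.83


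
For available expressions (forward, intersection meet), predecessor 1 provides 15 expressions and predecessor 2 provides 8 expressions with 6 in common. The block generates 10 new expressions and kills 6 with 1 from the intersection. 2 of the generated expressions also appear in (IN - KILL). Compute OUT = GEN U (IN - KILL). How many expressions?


IN = intersection of predecessors = 6
IN - KILL = 6 - 1 = 5
|OUT| = |GEN| + |IN - KILL| - |GEN ∩ (IN - KILL)| = 10 + 5 - 2 = 13

13


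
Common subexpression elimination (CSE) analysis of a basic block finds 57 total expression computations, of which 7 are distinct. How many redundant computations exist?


CSE count = total expressions - unique expressions
= 57 - 7 = 50

50


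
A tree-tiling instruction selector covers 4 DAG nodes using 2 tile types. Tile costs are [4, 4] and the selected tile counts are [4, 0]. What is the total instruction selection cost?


Total cost = sum(count_i * cost_i)
= 4*4 + 0*4
= 16

16


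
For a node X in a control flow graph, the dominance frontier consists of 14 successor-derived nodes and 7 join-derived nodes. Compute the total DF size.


DF(X) = direct successor contributions + join point contributions
= 14 + 7 = 21

21


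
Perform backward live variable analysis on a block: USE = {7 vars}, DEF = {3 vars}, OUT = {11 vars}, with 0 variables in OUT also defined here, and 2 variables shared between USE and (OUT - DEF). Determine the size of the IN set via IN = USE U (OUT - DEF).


OUT - DEF: 11 - 0 = 11
|IN| = |USE| + |OUT - DEF| - |USE ∩ (OUT - DEF)| = 7 + 11 - 2 = 16

16
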